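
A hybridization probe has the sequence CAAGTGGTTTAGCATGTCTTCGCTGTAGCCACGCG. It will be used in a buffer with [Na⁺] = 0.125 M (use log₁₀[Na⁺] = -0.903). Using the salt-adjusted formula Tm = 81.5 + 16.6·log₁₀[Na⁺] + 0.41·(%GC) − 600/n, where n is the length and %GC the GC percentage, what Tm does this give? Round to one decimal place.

Length n = 35. G=10, C=9, T=10, A=6
G+C = 19, so %GC = 19/35 × 100 = 54.286%
Salt term: 16.6 × (-0.903) = -14.99
GC term: 0.41 × 54.286 = 22.257; length term: −600/35 = −17.143
Tm = 81.5 + (-14.99) + 22.257 − 17.143 = 71.624 → 71.6°C

71.6°C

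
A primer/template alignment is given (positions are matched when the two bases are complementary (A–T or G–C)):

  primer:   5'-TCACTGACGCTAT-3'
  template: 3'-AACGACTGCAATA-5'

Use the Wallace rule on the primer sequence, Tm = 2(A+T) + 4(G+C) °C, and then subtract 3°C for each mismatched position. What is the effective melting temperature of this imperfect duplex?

Primer base counts: A=3, T=4, G=2, C=4 → A+T=7, G+C=6
Perfect-match Tm = 2(7) + 4(6) = 14 + 24 = 38°C
Mismatches (positions where the bases are not complementary): 3 (at positions 2, 3, 10)
Effective Tm = 38 − 3×3 = 38 − 9 = 29°C

29°C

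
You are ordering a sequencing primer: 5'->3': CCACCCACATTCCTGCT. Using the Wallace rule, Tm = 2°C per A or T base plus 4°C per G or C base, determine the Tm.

Base counts: T=4, G=1, A=3, C=9
A+T = 7, G+C = 10
Tm = 4·10 + 2·7 = 40 + 14 = 54°C

54°C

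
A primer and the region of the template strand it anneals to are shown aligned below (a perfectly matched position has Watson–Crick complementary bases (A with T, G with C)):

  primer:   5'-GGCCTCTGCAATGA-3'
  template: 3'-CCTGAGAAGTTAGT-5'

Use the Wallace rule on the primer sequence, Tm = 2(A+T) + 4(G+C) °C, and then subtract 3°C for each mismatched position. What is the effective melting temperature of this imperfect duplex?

Primer base counts: A=3, T=3, G=4, C=4 → A+T=6, G+C=8
Perfect-match Tm = 2(6) + 4(8) = 12 + 32 = 44°C
Mismatches (positions where the bases are not complementary): 3 (at positions 3, 8, 13)
Effective Tm = 44 − 3×3 = 44 − 9 = 35°C

35°C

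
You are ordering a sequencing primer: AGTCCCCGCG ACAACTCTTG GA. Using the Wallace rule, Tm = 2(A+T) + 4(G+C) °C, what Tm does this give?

Scanning the sequence gives C=8, T=4, A=5, G=5.
So N_AT = 9 and N_GC = 13.
Tm = 2×9 + 4×13 = 70°C

70°C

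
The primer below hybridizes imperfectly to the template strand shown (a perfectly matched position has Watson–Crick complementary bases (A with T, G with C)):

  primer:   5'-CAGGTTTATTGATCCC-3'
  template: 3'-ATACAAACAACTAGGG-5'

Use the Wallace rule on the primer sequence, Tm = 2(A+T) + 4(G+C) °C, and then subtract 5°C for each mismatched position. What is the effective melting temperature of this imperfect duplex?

Primer base counts: A=3, T=6, G=3, C=4 → A+T=9, G+C=7
Perfect-match Tm = 2(9) + 4(7) = 18 + 28 = 46°C
Mismatches (positions where the bases are not complementary): 3 (at positions 1, 3, 8)
Effective Tm = 46 − 3×5 = 46 − 15 = 31°C

31°C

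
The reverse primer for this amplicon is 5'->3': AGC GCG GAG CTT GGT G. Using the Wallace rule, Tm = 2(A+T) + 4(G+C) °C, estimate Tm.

54°C

Base counts: T=3, C=3, G=8, A=2
So N_AT = 5 and N_GC = 11.
Tm = 4·11 + 2·5 = 44 + 10 = 54°C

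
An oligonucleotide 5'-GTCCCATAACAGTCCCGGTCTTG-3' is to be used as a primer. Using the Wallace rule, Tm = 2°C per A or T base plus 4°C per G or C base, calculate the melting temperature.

72°C

A=4, C=8, T=6, G=5
A+T = 10, G+C = 13
Tm = 4·13 + 2·10 = 52 + 20 = 72°C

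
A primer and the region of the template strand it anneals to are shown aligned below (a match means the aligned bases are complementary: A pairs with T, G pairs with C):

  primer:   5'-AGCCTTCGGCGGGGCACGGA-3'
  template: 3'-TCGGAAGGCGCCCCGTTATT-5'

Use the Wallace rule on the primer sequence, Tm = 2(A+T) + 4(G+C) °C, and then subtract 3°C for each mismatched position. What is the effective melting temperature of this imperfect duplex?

Primer base counts: A=3, T=2, G=9, C=6 → A+T=5, G+C=15
Perfect-match Tm = 2(5) + 4(15) = 10 + 60 = 70°C
Mismatches (positions where the bases are not complementary): 4 (at positions 8, 17, 18, 19)
Effective Tm = 70 − 4×3 = 70 − 12 = 58°C

58°C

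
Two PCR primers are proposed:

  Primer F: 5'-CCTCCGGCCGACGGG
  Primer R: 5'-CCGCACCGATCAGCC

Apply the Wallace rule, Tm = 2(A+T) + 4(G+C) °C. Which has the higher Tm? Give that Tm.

Primer F, 56°C

Primer F: A+T=2, G+C=13 → Tm = 2(2)+4(13) = 56°C
Primer R: A+T=4, G+C=11 → Tm = 2(4)+4(11) = 52°C
56°C vs 52°C → primer F is higher.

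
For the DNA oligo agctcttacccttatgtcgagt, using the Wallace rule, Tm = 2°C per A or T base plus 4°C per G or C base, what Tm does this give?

A=4, T=8, C=6, G=4
A+T = 12, G+C = 10
Tm = 4·10 + 2·12 = 40 + 24 = 64°C

64°C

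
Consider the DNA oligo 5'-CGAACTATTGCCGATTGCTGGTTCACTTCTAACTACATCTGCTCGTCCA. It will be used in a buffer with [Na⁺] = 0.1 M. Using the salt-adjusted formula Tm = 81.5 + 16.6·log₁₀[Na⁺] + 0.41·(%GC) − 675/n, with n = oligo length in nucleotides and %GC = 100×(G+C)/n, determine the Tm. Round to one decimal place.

Length n = 49. C=15, A=10, G=8, T=16
G+C = 23, so %GC = 23/49 × 100 = 46.939%
Salt term: 16.6 × (-1) = -16.6
GC term: 0.41 × 46.939 = 19.245; length term: −675/49 = −13.776
Tm = 81.5 + (-16.6) + 19.245 − 13.776 = 70.369 → 70.4°C

70.4°C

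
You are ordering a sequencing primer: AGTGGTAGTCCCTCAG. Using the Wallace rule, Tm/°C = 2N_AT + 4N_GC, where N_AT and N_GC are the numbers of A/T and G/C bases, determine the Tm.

Scanning the sequence gives T=4, G=5, C=4, A=3.
AT pairs contribute 7, GC pairs contribute 9.
Tm = 2(7) + 4(9) = 14 + 36 = 50°C

50°C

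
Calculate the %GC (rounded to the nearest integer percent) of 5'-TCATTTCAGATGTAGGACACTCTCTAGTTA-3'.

Base counts: C=6, A=8, T=11, G=5
G+C = 5 + 6 = 11 out of 30 bases
%GC = 11/30 × 100 = 36.67% ≈ 37%

37%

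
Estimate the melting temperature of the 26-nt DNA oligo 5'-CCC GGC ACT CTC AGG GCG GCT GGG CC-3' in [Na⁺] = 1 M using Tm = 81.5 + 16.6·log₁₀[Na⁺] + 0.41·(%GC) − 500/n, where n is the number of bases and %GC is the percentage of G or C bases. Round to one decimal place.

95.4°C

Length n = 26. Base counts: G=10, A=2, T=3, C=11
G+C = 21, so %GC = 21/26 × 100 = 80.769%
Salt term: 16.6 × (0) = 0
GC term: 0.41 × 80.769 = 33.115; length term: −500/26 = −19.231
Tm = 81.5 + (0) + 33.115 − 19.231 = 95.384 → 95.4°C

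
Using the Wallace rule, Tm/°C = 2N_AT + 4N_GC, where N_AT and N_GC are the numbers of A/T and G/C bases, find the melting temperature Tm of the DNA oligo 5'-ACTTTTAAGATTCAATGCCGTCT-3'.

Scanning the sequence gives T=9, G=3, A=6, C=5.
A+T = 15, G+C = 8
Tm = 2×15 + 4×8 = 62°C

62°C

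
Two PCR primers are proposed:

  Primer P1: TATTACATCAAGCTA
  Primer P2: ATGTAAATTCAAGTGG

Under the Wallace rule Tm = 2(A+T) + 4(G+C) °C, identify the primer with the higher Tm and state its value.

Primer P2, 42°C

Primer P1: A+T=11, G+C=4 → Tm = 2(11)+4(4) = 38°C
Primer P2: A+T=11, G+C=5 → Tm = 2(11)+4(5) = 42°C
38°C vs 42°C → primer P2 is higher.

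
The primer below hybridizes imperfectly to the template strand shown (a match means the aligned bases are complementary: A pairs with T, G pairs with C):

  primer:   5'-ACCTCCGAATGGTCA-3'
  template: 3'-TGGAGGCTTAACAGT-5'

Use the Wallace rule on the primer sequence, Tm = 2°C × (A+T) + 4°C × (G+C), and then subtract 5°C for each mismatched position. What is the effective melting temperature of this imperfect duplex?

Primer base counts: A=4, T=3, G=3, C=5 → A+T=7, G+C=8
Perfect-match Tm = 2(7) + 4(8) = 14 + 32 = 46°C
Mismatches (positions where the bases are not complementary): 1 (at position 11)
Effective Tm = 46 − 1×5 = 46 − 5 = 41°C

41°C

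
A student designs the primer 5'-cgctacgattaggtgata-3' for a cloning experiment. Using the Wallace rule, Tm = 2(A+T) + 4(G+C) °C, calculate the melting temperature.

52°C

Base counts: C=3, G=5, A=5, T=5
AT pairs contribute 10, GC pairs contribute 8.
Tm = 4·8 + 2·10 = 32 + 20 = 52°C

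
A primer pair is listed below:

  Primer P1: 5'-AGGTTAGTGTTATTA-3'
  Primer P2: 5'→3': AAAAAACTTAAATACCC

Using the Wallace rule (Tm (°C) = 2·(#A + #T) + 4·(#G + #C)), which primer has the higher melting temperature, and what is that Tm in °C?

Primer P2, 42°C

Primer P1: A+T=11, G+C=4 → Tm = 2(11)+4(4) = 38°C
Primer P2: A+T=13, G+C=4 → Tm = 2(13)+4(4) = 42°C
38°C vs 42°C → primer P2 is higher.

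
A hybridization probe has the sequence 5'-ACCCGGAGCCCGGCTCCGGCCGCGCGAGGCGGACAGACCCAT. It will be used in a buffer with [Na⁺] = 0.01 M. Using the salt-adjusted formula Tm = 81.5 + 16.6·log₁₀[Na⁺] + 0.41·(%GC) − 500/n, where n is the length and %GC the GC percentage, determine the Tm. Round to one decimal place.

Length n = 42. Scanning the sequence gives A=7, T=2, C=18, G=15.
G+C = 33, so %GC = 33/42 × 100 = 78.571%
Salt term: 16.6 × (-2) = -33.2
GC term: 0.41 × 78.571 = 32.214; length term: −500/42 = −11.905
Tm = 81.5 + (-33.2) + 32.214 − 11.905 = 68.609 → 68.6°C

68.6°C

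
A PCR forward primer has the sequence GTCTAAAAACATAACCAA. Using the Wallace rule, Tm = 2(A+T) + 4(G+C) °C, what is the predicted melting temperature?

Base counts: A=10, G=1, C=4, T=3
A+T = 13, G+C = 5
Tm = 2(13) + 4(5) = 26 + 20 = 46°C

46°C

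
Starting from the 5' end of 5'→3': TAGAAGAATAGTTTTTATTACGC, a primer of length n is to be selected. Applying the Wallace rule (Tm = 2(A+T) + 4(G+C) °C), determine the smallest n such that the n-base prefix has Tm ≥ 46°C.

n = 20

First 19 bases: TAGAAGAATAGTTTTTATT → Tm = 44°C (< 46°C)
First 20 bases: TAGAAGAATAGTTTTTATTA → Tm = 46°C (≥ 46°C)
Each additional base adds 2°C (A/T) or 4°C (G/C), so Tm is non-decreasing in n; n = 20 is the first length to reach 46°C.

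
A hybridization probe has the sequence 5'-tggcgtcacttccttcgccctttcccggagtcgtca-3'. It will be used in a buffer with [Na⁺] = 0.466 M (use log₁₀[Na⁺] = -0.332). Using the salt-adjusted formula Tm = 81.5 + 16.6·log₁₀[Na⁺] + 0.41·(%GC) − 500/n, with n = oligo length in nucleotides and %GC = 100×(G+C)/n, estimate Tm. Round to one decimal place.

87.2°C

Length n = 36. Base counts: G=8, A=3, C=14, T=11
G+C = 22, so %GC = 22/36 × 100 = 61.111%
Salt term: 16.6 × (-0.332) = -5.511
GC term: 0.41 × 61.111 = 25.056; length term: −500/36 = −13.889
Tm = 81.5 + (-5.511) + 25.056 − 13.889 = 87.156 → 87.2°C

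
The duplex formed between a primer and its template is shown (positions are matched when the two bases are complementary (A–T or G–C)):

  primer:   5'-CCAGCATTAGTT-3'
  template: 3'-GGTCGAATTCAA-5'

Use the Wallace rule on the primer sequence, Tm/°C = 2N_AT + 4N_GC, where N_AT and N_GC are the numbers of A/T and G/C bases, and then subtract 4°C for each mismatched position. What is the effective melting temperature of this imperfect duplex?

Primer base counts: A=3, T=4, G=2, C=3 → A+T=7, G+C=5
Perfect-match Tm = 2(7) + 4(5) = 14 + 20 = 34°C
Mismatches (positions where the bases are not complementary): 2 (at positions 6, 8)
Effective Tm = 34 − 2×4 = 34 − 8 = 26°C

26°C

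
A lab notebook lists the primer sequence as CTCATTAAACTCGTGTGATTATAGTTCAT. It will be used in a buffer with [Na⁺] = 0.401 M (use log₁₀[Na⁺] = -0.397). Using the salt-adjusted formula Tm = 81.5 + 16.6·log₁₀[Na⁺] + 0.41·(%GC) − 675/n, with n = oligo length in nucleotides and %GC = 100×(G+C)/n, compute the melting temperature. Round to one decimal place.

Length n = 29. T=12, G=4, C=5, A=8
G+C = 9, so %GC = 9/29 × 100 = 31.034%
Salt term: 16.6 × (-0.397) = -6.59
GC term: 0.41 × 31.034 = 12.724; length term: −675/29 = −23.276
Tm = 81.5 + (-6.59) + 12.724 − 23.276 = 64.358 → 64.4°C

64.4°C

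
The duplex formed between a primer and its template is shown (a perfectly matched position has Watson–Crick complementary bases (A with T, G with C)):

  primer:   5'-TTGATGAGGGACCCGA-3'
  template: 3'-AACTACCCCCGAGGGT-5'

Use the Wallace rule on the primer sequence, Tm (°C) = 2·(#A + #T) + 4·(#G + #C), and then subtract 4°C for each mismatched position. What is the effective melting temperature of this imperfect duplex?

Primer base counts: A=4, T=3, G=6, C=3 → A+T=7, G+C=9
Perfect-match Tm = 2(7) + 4(9) = 14 + 36 = 50°C
Mismatches (positions where the bases are not complementary): 4 (at positions 7, 11, 12, 15)
Effective Tm = 50 − 4×4 = 50 − 16 = 34°C

34°C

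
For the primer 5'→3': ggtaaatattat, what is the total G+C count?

2

Counting bases: C=0, G=2, A=5, T=5
G+C = 2 + 0 = 2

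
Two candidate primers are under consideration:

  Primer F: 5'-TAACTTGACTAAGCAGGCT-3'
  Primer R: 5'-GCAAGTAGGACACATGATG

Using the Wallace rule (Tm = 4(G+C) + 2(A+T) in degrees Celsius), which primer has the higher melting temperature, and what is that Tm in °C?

Primer F: A+T=11, G+C=8 → Tm = 2(11)+4(8) = 54°C
Primer R: A+T=10, G+C=9 → Tm = 2(10)+4(9) = 56°C
54°C vs 56°C → primer R is higher.

Primer R, 56°C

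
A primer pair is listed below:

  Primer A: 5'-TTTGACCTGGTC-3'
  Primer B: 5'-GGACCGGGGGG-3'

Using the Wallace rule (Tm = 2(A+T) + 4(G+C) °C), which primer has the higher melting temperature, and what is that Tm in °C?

Primer A: A+T=6, G+C=6 → Tm = 2(6)+4(6) = 36°C
Primer B: A+T=1, G+C=10 → Tm = 2(1)+4(10) = 42°C
36°C vs 42°C → primer B is higher.

Primer B, 42°C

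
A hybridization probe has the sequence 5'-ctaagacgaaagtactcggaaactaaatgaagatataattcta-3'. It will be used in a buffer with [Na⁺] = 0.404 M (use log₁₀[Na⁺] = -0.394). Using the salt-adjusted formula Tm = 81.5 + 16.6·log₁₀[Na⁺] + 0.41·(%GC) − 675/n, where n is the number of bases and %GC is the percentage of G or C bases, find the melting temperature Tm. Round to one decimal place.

71.7°C

Length n = 43. C=6, T=10, A=20, G=7
G+C = 13, so %GC = 13/43 × 100 = 30.233%
Salt term: 16.6 × (-0.394) = -6.54
GC term: 0.41 × 30.233 = 12.396; length term: −675/43 = −15.698
Tm = 81.5 + (-6.54) + 12.396 − 15.698 = 71.658 → 71.7°C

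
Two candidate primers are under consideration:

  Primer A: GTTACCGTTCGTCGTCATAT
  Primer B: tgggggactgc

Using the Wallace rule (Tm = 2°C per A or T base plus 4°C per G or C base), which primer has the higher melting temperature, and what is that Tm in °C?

Primer A: A+T=11, G+C=9 → Tm = 2(11)+4(9) = 58°C
Primer B: A+T=3, G+C=8 → Tm = 2(3)+4(8) = 38°C
58°C vs 38°C → primer A is higher.

Primer A, 58°C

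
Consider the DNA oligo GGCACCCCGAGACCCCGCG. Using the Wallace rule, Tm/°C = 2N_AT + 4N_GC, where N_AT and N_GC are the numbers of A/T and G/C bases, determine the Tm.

Counting bases: G=6, T=0, A=3, C=10
So N_AT = 3 and N_GC = 16.
Tm = 2(3) + 4(16) = 6 + 64 = 70°C

70°C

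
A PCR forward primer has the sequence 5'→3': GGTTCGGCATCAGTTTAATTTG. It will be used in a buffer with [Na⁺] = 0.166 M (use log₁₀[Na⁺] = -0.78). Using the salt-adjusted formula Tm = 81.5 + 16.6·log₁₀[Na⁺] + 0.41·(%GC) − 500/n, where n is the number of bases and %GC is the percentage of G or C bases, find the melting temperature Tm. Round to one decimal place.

Length n = 22. A=4, C=3, G=6, T=9
G+C = 9, so %GC = 9/22 × 100 = 40.909%
Salt term: 16.6 × (-0.78) = -12.948
GC term: 0.41 × 40.909 = 16.773; length term: −500/22 = −22.727
Tm = 81.5 + (-12.948) + 16.773 − 22.727 = 62.598 → 62.6°C

62.6°C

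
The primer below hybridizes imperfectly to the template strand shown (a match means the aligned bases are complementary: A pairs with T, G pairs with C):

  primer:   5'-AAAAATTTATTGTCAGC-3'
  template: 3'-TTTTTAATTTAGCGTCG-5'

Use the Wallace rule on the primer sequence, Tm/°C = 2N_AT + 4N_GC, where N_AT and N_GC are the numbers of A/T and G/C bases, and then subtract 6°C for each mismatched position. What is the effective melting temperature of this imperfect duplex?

Primer base counts: A=7, T=6, G=2, C=2 → A+T=13, G+C=4
Perfect-match Tm = 2(13) + 4(4) = 26 + 16 = 42°C
Mismatches (positions where the bases are not complementary): 4 (at positions 8, 10, 12, 13)
Effective Tm = 42 − 4×6 = 42 − 24 = 18°C

18°C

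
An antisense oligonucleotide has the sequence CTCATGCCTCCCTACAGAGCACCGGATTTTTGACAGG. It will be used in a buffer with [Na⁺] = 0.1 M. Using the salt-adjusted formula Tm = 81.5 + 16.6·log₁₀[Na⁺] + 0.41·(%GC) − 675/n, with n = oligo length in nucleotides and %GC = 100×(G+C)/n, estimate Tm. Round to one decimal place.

Length n = 37. Base counts: G=8, A=8, T=9, C=12
G+C = 20, so %GC = 20/37 × 100 = 54.054%
Salt term: 16.6 × (-1) = -16.6
GC term: 0.41 × 54.054 = 22.162; length term: −675/37 = −18.243
Tm = 81.5 + (-16.6) + 22.162 − 18.243 = 68.819 → 68.8°C

68.8°C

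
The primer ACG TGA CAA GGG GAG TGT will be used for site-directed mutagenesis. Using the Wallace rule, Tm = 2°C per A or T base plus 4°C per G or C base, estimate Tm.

56°C

Counting bases: G=8, C=2, A=5, T=3
A+T = 8, G+C = 10
Tm = 4·10 + 2·8 = 40 + 16 = 56°C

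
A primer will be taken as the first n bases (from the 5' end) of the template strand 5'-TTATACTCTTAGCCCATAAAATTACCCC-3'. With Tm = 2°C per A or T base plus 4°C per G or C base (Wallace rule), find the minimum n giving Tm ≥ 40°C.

First 14 bases: TTATACTCTTAGCC → Tm = 38°C (< 40°C)
First 15 bases: TTATACTCTTAGCCC → Tm = 42°C (≥ 40°C)
Since every base adds ≥2°C, Tm only increases with n, so the threshold is first crossed at n = 15.

n = 15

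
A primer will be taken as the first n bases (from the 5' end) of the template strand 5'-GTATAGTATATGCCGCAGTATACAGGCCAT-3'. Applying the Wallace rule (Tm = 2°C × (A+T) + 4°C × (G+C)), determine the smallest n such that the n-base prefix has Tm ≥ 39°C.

First 14 bases: GTATAGTATATGCC → Tm = 38°C (< 39°C)
First 15 bases: GTATAGTATATGCCG → Tm = 42°C (≥ 39°C)
Each additional base adds 2°C (A/T) or 4°C (G/C), so Tm is non-decreasing in n; n = 15 is the first length to reach 39°C.

n = 15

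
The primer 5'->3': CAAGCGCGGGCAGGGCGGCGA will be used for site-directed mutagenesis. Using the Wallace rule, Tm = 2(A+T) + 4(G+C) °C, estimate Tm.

G=11, C=6, A=4, T=0
A+T = 4, G+C = 17
Tm = 4·17 + 2·4 = 68 + 8 = 76°C

76°C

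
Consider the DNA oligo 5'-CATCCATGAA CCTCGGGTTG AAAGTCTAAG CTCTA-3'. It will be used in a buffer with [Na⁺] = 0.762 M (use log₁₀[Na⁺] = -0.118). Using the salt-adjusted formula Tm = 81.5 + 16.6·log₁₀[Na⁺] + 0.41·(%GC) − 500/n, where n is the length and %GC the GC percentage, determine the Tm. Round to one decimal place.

Length n = 35. Scanning the sequence gives A=10, C=9, T=9, G=7.
G+C = 16, so %GC = 16/35 × 100 = 45.714%
Salt term: 16.6 × (-0.118) = -1.959
GC term: 0.41 × 45.714 = 18.743; length term: −500/35 = −14.286
Tm = 81.5 + (-1.959) + 18.743 − 14.286 = 83.998 → 84.0°C

84.0°C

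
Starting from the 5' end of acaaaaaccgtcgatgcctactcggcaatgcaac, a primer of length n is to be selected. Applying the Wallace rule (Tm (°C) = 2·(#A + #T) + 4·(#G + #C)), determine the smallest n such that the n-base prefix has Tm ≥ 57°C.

n = 20

First 19 bases: ACAAAAACCGTCGATGCCT → Tm = 56°C (< 57°C)
First 20 bases: ACAAAAACCGTCGATGCCTA → Tm = 58°C (≥ 57°C)
Since every base adds ≥2°C, Tm only increases with n, so the threshold is first crossed at n = 20.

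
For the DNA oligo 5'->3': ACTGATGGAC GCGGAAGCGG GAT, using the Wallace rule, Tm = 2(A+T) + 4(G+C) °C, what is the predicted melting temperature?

74°C

Counting bases: G=10, A=6, C=4, T=3
A+T = 9, G+C = 14
Tm = 2×9 + 4×14 = 74°C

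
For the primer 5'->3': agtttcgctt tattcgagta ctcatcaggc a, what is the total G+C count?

13

Base counts: A=7, G=6, T=11, C=7
G+C = 6 + 7 = 13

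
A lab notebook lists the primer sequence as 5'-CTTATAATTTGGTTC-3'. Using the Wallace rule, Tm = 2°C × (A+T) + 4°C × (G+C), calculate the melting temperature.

38°C

A=3, T=8, C=2, G=2
A+T = 11, G+C = 4
Tm = 4·4 + 2·11 = 16 + 22 = 38°C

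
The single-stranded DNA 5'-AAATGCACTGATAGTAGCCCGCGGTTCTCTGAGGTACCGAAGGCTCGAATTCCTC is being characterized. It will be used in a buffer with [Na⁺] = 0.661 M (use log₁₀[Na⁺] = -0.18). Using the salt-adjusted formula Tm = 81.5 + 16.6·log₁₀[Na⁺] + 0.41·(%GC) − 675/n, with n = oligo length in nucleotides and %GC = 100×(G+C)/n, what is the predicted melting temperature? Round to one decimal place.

Length n = 55. Counting bases: G=14, T=13, A=13, C=15
G+C = 29, so %GC = 29/55 × 100 = 52.727%
Salt term: 16.6 × (-0.18) = -2.988
GC term: 0.41 × 52.727 = 21.618; length term: −675/55 = −12.273
Tm = 81.5 + (-2.988) + 21.618 − 12.273 = 87.857 → 87.9°C

87.9°C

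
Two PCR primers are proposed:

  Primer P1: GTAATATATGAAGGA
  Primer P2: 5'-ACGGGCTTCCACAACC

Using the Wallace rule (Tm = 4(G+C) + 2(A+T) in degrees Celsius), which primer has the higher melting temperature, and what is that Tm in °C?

Primer P2, 52°C

Primer P1: A+T=11, G+C=4 → Tm = 2(11)+4(4) = 38°C
Primer P2: A+T=6, G+C=10 → Tm = 2(6)+4(10) = 52°C
38°C vs 52°C → primer P2 is higher.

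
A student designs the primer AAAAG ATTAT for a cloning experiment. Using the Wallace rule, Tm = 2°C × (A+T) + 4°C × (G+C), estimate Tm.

G=1, A=6, C=0, T=3
A+T = 9, G+C = 1
Tm = 4·1 + 2·9 = 4 + 18 = 22°C

22°C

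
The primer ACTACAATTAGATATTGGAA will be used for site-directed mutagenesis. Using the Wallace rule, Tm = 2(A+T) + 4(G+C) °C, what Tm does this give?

50°C

Scanning the sequence gives C=2, G=3, A=9, T=6.
AT pairs contribute 15, GC pairs contribute 5.
Tm = 2×15 + 4×5 = 50°C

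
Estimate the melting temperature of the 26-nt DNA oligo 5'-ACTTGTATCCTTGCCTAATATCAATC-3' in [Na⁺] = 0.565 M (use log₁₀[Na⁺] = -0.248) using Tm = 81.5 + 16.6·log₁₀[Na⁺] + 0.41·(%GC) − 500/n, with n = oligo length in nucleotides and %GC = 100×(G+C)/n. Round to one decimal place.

Length n = 26. Counting bases: T=10, G=2, A=7, C=7
G+C = 9, so %GC = 9/26 × 100 = 34.615%
Salt term: 16.6 × (-0.248) = -4.117
GC term: 0.41 × 34.615 = 14.192; length term: −500/26 = −19.231
Tm = 81.5 + (-4.117) + 14.192 − 19.231 = 72.344 → 72.3°C

72.3°C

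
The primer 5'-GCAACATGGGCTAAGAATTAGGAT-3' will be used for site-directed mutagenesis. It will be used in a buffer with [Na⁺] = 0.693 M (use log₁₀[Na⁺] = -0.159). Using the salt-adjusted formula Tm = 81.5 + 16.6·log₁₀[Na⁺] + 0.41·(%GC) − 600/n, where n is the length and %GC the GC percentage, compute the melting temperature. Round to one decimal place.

70.9°C

Length n = 24. Base counts: G=7, C=3, T=5, A=9
G+C = 10, so %GC = 10/24 × 100 = 41.667%
Salt term: 16.6 × (-0.159) = -2.639
GC term: 0.41 × 41.667 = 17.083; length term: −600/24 = −25
Tm = 81.5 + (-2.639) + 17.083 − 25 = 70.944 → 70.9°C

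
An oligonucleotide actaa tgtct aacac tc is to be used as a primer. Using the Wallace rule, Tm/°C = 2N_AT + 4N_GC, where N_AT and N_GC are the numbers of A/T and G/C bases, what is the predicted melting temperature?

Scanning the sequence gives A=6, C=5, T=5, G=1.
A+T = 11, G+C = 6
Tm = 2×11 + 4×6 = 46°C

46°C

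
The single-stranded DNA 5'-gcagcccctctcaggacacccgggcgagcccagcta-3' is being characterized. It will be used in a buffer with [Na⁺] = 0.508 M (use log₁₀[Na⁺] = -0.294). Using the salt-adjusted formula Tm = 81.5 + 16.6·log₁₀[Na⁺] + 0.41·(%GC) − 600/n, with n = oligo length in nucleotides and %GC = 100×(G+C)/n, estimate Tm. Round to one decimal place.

Length n = 36. T=3, C=16, G=10, A=7
G+C = 26, so %GC = 26/36 × 100 = 72.222%
Salt term: 16.6 × (-0.294) = -4.88
GC term: 0.41 × 72.222 = 29.611; length term: −600/36 = −16.667
Tm = 81.5 + (-4.88) + 29.611 − 16.667 = 89.564 → 89.6°C

89.6°C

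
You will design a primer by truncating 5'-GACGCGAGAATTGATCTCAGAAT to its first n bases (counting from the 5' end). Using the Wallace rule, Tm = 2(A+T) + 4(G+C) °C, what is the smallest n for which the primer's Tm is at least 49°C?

First 16 bases: GACGCGAGAATTGATC → Tm = 48°C (< 49°C)
First 17 bases: GACGCGAGAATTGATCT → Tm = 50°C (≥ 49°C)
Since every base adds ≥2°C, Tm only increases with n, so the threshold is first crossed at n = 17.

n = 17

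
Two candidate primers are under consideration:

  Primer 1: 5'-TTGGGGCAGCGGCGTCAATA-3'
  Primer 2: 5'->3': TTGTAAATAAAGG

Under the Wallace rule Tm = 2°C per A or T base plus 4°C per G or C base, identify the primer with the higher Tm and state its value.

Primer 1: A+T=8, G+C=12 → Tm = 2(8)+4(12) = 64°C
Primer 2: A+T=10, G+C=3 → Tm = 2(10)+4(3) = 32°C
64°C vs 32°C → primer 1 is higher.

Primer 1, 64°C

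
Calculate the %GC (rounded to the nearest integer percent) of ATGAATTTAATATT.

7%

Counting bases: C=0, A=6, T=7, G=1
G+C = 1 + 0 = 1 out of 14 bases
%GC = 1/14 × 100 = 7.143% ≈ 7%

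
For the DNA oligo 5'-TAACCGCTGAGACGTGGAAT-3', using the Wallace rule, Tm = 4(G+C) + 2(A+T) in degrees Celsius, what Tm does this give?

60°C

C=4, A=6, T=4, G=6
AT pairs contribute 10, GC pairs contribute 10.
Tm = 2×10 + 4×10 = 60°C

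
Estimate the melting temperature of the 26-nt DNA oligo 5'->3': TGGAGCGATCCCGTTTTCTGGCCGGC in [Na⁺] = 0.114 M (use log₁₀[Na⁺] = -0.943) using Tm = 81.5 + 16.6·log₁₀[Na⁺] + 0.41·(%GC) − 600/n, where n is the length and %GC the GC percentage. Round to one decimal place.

Length n = 26. Base counts: A=2, G=9, C=8, T=7
G+C = 17, so %GC = 17/26 × 100 = 65.385%
Salt term: 16.6 × (-0.943) = -15.654
GC term: 0.41 × 65.385 = 26.808; length term: −600/26 = −23.077
Tm = 81.5 + (-15.654) + 26.808 − 23.077 = 69.577 → 69.6°C

69.6°C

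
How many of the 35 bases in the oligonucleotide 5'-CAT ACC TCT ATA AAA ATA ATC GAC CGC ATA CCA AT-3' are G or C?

T=8, G=2, C=10, A=15
Total G or C: 2 + 10 = 12

12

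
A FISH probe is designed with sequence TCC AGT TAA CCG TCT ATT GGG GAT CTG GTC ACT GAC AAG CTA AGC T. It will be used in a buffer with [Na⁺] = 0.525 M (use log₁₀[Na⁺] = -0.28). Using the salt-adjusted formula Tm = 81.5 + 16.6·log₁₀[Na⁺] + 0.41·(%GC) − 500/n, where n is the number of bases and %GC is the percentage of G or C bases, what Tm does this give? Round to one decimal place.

Length n = 46. Scanning the sequence gives A=11, C=11, G=11, T=13.
G+C = 22, so %GC = 22/46 × 100 = 47.826%
Salt term: 16.6 × (-0.28) = -4.648
GC term: 0.41 × 47.826 = 19.609; length term: −500/46 = −10.87
Tm = 81.5 + (-4.648) + 19.609 − 10.87 = 85.591 → 85.6°C

85.6°C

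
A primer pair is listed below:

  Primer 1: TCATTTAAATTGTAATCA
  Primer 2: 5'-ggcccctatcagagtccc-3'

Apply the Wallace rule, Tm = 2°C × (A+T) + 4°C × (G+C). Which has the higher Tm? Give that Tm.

Primer 1: A+T=15, G+C=3 → Tm = 2(15)+4(3) = 42°C
Primer 2: A+T=6, G+C=12 → Tm = 2(6)+4(12) = 60°C
42°C vs 60°C → primer 2 is higher.

Primer 2, 60°C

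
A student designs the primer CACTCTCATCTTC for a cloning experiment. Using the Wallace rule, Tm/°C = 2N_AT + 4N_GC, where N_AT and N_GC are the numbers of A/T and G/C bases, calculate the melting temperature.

Counting bases: G=0, A=2, T=5, C=6
AT pairs contribute 7, GC pairs contribute 6.
Tm = 4·6 + 2·7 = 24 + 14 = 38°C

38°C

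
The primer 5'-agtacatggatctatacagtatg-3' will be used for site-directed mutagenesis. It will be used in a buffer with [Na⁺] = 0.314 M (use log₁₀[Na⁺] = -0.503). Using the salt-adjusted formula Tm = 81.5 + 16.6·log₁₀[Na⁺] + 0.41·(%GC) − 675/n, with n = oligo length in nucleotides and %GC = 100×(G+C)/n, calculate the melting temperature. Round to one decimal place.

Length n = 23. Counting bases: G=5, T=7, C=3, A=8
G+C = 8, so %GC = 8/23 × 100 = 34.783%
Salt term: 16.6 × (-0.503) = -8.35
GC term: 0.41 × 34.783 = 14.261; length term: −675/23 = −29.348
Tm = 81.5 + (-8.35) + 14.261 − 29.348 = 58.063 → 58.1°C

58.1°C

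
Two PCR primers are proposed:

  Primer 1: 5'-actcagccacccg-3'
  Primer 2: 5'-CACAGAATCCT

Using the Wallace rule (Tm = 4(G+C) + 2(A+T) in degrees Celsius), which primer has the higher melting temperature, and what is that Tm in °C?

Primer 1: A+T=4, G+C=9 → Tm = 2(4)+4(9) = 44°C
Primer 2: A+T=6, G+C=5 → Tm = 2(6)+4(5) = 32°C
44°C vs 32°C → primer 1 is higher.

Primer 1, 44°C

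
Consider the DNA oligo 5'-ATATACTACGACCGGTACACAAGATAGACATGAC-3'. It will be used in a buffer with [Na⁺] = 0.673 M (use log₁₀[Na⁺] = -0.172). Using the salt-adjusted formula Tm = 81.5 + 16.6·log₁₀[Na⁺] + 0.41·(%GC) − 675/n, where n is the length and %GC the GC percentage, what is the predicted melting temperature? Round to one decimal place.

75.7°C

Length n = 34. G=6, A=14, C=8, T=6
G+C = 14, so %GC = 14/34 × 100 = 41.176%
Salt term: 16.6 × (-0.172) = -2.855
GC term: 0.41 × 41.176 = 16.882; length term: −675/34 = −19.853
Tm = 81.5 + (-2.855) + 16.882 − 19.853 = 75.674 → 75.7°C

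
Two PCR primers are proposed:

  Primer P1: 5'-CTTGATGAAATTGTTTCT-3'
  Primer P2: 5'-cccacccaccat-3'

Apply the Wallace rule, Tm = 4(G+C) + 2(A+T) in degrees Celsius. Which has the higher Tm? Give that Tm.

Primer P1: A+T=13, G+C=5 → Tm = 2(13)+4(5) = 46°C
Primer P2: A+T=4, G+C=8 → Tm = 2(4)+4(8) = 40°C
46°C vs 40°C → primer P1 is higher.

Primer P1, 46°C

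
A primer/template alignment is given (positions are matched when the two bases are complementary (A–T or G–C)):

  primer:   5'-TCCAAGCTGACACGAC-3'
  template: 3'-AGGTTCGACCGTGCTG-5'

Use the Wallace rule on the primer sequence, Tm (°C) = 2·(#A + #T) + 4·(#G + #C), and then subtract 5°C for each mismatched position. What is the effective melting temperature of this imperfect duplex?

Primer base counts: A=5, T=2, G=3, C=6 → A+T=7, G+C=9
Perfect-match Tm = 2(7) + 4(9) = 14 + 36 = 50°C
Mismatches (positions where the bases are not complementary): 1 (at position 10)
Effective Tm = 50 − 1×5 = 50 − 5 = 45°C

45°C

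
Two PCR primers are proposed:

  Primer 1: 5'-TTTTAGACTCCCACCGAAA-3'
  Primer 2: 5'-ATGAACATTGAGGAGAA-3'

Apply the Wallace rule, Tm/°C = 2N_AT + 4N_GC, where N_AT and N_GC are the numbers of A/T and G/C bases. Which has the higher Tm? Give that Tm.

Primer 1: A+T=11, G+C=8 → Tm = 2(11)+4(8) = 54°C
Primer 2: A+T=11, G+C=6 → Tm = 2(11)+4(6) = 46°C
54°C vs 46°C → primer 1 is higher.

Primer 1, 54°C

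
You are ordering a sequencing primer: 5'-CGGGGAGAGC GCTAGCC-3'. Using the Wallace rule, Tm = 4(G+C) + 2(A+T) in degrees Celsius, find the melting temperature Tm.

60°C

Counting bases: A=3, T=1, C=5, G=8
A+T = 4, G+C = 13
Tm = 2×4 + 4×13 = 60°C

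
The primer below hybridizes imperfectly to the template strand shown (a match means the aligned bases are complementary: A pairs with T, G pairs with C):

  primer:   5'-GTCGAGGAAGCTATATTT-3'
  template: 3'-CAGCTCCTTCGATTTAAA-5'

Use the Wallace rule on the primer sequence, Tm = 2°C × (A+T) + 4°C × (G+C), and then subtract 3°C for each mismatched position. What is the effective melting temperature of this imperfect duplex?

47°C

Primer base counts: A=5, T=6, G=5, C=2 → A+T=11, G+C=7
Perfect-match Tm = 2(11) + 4(7) = 22 + 28 = 50°C
Mismatches (positions where the bases are not complementary): 1 (at position 14)
Effective Tm = 50 − 1×3 = 50 − 3 = 47°C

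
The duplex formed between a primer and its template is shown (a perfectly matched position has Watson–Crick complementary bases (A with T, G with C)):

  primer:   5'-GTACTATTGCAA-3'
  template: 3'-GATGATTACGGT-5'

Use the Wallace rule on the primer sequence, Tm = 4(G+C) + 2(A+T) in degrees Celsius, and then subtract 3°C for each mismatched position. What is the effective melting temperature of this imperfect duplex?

23°C

Primer base counts: A=4, T=4, G=2, C=2 → A+T=8, G+C=4
Perfect-match Tm = 2(8) + 4(4) = 16 + 16 = 32°C
Mismatches (positions where the bases are not complementary): 3 (at positions 1, 7, 11)
Effective Tm = 32 − 3×3 = 32 − 9 = 23°C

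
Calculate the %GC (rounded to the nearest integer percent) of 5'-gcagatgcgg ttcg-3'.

64%

Base counts: G=6, C=3, A=2, T=3
G+C = 6 + 3 = 9 out of 14 bases
%GC = 9/14 × 100 = 64.29% ≈ 64%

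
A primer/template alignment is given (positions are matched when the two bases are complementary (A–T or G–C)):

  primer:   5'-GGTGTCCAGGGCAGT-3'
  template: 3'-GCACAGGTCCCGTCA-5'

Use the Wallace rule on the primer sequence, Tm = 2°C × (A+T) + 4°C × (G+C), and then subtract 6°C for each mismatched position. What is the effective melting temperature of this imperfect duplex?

Primer base counts: A=2, T=3, G=7, C=3 → A+T=5, G+C=10
Perfect-match Tm = 2(5) + 4(10) = 10 + 40 = 50°C
Mismatches (positions where the bases are not complementary): 1 (at position 1)
Effective Tm = 50 − 1×6 = 50 − 6 = 44°C

44°C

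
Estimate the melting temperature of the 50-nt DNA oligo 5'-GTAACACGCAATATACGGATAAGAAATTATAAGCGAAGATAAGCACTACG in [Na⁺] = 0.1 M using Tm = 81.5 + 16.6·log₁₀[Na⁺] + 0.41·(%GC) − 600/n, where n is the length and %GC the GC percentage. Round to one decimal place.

Length n = 50. Scanning the sequence gives A=23, G=10, T=9, C=8.
G+C = 18, so %GC = 18/50 × 100 = 36%
Salt term: 16.6 × (-1) = -16.6
GC term: 0.41 × 36 = 14.76; length term: −600/50 = −12
Tm = 81.5 + (-16.6) + 14.76 − 12 = 67.66 → 67.7°C

67.7°C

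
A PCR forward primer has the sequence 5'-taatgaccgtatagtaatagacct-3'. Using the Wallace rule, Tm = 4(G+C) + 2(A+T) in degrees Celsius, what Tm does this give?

Counting bases: T=7, A=9, C=4, G=4
AT pairs contribute 16, GC pairs contribute 8.
Tm = 4·8 + 2·16 = 32 + 32 = 64°C

64°C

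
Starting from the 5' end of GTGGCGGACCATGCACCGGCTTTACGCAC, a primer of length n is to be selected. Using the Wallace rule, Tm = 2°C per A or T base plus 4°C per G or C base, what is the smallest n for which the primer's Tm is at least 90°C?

n = 27

First 26 bases: GTGGCGGACCATGCACCGGCTTTACG → Tm = 86°C (< 90°C)
First 27 bases: GTGGCGGACCATGCACCGGCTTTACGC → Tm = 90°C (≥ 90°C)
Each additional base adds 2°C (A/T) or 4°C (G/C), so Tm is non-decreasing in n; n = 27 is the first length to reach 90°C.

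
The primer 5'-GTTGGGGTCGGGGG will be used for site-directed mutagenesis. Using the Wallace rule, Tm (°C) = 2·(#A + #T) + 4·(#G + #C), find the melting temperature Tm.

Scanning the sequence gives T=3, C=1, G=10, A=0.
So N_AT = 3 and N_GC = 11.
Tm = 2(3) + 4(11) = 6 + 44 = 50°C

50°C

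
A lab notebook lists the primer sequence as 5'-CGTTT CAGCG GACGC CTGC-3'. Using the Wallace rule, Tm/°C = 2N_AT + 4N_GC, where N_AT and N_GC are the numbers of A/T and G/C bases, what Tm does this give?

Counting bases: T=4, G=6, C=7, A=2
A+T = 6, G+C = 13
Tm = 2(6) + 4(13) = 12 + 52 = 64°C

64°C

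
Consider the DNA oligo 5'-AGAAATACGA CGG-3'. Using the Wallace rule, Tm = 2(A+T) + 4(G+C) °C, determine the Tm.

38°C

Counting bases: C=2, G=4, A=6, T=1
So N_AT = 7 and N_GC = 6.
Tm = 2×7 + 4×6 = 38°C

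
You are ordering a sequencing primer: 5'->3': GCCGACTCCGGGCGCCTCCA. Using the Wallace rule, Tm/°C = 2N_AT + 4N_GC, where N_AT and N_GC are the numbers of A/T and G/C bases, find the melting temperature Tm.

Scanning the sequence gives G=6, A=2, C=10, T=2.
AT pairs contribute 4, GC pairs contribute 16.
Tm = 4·16 + 2·4 = 64 + 8 = 72°C

72°C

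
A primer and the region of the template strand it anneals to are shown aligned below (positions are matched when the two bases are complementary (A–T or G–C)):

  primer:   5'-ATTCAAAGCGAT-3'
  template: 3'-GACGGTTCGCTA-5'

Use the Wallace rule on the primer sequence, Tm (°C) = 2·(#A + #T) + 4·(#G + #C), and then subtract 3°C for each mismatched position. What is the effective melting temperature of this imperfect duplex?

Primer base counts: A=5, T=3, G=2, C=2 → A+T=8, G+C=4
Perfect-match Tm = 2(8) + 4(4) = 16 + 16 = 32°C
Mismatches (positions where the bases are not complementary): 3 (at positions 1, 3, 5)
Effective Tm = 32 − 3×3 = 32 − 9 = 23°C

23°C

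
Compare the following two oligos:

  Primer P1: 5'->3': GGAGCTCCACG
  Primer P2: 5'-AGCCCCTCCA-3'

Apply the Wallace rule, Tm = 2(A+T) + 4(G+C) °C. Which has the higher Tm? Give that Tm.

Primer P1: A+T=3, G+C=8 → Tm = 2(3)+4(8) = 38°C
Primer P2: A+T=3, G+C=7 → Tm = 2(3)+4(7) = 34°C
38°C vs 34°C → primer P1 is higher.

Primer P1, 38°C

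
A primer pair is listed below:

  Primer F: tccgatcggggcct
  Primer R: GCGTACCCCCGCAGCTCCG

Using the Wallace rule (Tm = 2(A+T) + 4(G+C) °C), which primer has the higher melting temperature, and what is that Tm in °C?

Primer R, 68°C

Primer F: A+T=4, G+C=10 → Tm = 2(4)+4(10) = 48°C
Primer R: A+T=4, G+C=15 → Tm = 2(4)+4(15) = 68°C
48°C vs 68°C → primer R is higher.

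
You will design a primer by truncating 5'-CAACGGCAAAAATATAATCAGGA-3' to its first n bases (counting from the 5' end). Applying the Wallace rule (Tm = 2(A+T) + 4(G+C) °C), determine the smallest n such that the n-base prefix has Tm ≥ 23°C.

First 6 bases: CAACGG → Tm = 20°C (< 23°C)
First 7 bases: CAACGGC → Tm = 24°C (≥ 23°C)
Each additional base adds 2°C (A/T) or 4°C (G/C), so Tm is non-decreasing in n; n = 7 is the first length to reach 23°C.

n = 7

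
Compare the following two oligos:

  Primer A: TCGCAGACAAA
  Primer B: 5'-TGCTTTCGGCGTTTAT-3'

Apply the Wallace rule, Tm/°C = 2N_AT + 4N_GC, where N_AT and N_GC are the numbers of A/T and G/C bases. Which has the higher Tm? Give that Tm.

Primer A: A+T=6, G+C=5 → Tm = 2(6)+4(5) = 32°C
Primer B: A+T=9, G+C=7 → Tm = 2(9)+4(7) = 46°C
32°C vs 46°C → primer B is higher.

Primer B, 46°C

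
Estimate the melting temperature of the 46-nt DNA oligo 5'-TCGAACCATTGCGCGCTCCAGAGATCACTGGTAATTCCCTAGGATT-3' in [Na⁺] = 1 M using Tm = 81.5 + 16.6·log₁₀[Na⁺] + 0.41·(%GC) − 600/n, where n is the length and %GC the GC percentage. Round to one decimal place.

89.0°C

Length n = 46. G=10, C=13, T=12, A=11
G+C = 23, so %GC = 23/46 × 100 = 50%
Salt term: 16.6 × (0) = 0
GC term: 0.41 × 50 = 20.5; length term: −600/46 = −13.043
Tm = 81.5 + (0) + 20.5 − 13.043 = 88.957 → 89.0°C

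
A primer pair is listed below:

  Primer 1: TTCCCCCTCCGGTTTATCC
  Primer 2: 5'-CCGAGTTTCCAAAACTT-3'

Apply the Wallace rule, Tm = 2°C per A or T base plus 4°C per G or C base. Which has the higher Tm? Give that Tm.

Primer 1, 60°C

Primer 1: A+T=8, G+C=11 → Tm = 2(8)+4(11) = 60°C
Primer 2: A+T=10, G+C=7 → Tm = 2(10)+4(7) = 48°C
60°C vs 48°C → primer 1 is higher.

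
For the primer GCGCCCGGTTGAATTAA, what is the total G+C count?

Base counts: A=4, G=5, T=4, C=4
G+C = 5 + 4 = 9

9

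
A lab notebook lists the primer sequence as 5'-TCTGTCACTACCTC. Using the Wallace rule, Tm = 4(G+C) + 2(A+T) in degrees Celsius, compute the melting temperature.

42°C

Base counts: C=6, T=5, A=2, G=1
A+T = 7, G+C = 7
Tm = 4·7 + 2·7 = 28 + 14 = 42°C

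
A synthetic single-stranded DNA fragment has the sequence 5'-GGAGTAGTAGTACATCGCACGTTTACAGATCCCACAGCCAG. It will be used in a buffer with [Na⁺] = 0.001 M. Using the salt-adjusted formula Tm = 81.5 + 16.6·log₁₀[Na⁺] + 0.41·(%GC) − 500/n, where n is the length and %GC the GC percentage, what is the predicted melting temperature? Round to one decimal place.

Length n = 41. Counting bases: A=12, C=11, T=8, G=10
G+C = 21, so %GC = 21/41 × 100 = 51.22%
Salt term: 16.6 × (-3) = -49.8
GC term: 0.41 × 51.22 = 21; length term: −500/41 = −12.195
Tm = 81.5 + (-49.8) + 21 − 12.195 = 40.505 → 40.5°C

40.5°C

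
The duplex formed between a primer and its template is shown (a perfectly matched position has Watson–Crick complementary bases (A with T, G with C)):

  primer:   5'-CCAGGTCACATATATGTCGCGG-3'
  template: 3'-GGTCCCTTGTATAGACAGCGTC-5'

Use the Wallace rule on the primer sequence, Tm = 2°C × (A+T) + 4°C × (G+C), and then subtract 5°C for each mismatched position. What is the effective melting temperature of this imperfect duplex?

Primer base counts: A=5, T=5, G=6, C=6 → A+T=10, G+C=12
Perfect-match Tm = 2(10) + 4(12) = 20 + 48 = 68°C
Mismatches (positions where the bases are not complementary): 4 (at positions 6, 7, 14, 21)
Effective Tm = 68 − 4×5 = 68 − 20 = 48°C

48°C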